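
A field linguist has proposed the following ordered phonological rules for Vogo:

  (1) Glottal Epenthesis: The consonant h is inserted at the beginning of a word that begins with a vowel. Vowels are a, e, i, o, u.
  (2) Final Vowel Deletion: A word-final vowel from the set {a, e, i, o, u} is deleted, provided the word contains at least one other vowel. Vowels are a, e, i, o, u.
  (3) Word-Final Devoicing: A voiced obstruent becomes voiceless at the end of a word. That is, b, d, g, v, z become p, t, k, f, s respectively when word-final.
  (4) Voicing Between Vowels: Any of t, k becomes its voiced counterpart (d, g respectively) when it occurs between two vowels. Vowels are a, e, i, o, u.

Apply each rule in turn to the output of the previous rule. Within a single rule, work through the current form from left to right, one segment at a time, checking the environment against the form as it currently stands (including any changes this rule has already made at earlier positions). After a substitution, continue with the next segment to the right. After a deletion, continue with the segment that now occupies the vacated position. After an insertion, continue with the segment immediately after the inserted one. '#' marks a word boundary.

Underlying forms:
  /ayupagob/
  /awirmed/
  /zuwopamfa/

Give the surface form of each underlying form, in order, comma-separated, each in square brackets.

[hayupagop], [hawirmet], [zuwopamf]

/ayupagob/:
  (1) Glottal Epenthesis: [ayupagob] → [hayupagob]
  (2) Final Vowel Deletion: no change — [hayupagob]
  (3) Word-Final Devoicing: [hayupagob] → [hayupagop]
  (4) Voicing Between Vowels: no change — [hayupagop]
/awirmed/:
  (1) Glottal Epenthesis: [awirmed] → [hawirmed]
  (2) Final Vowel Deletion: no change — [hawirmed]
  (3) Word-Final Devoicing: [hawirmed] → [hawirmet]
  (4) Voicing Between Vowels: no change — [hawirmet]
/zuwopamfa/:
  (1) Glottal Epenthesis: no change — [zuwopamfa]
  (2) Final Vowel Deletion: [zuwopamfa] → [zuwopamf]
  (3) Word-Final Devoicing: no change — [zuwopamf]
  (4) Voicing Between Vowels: no change — [zuwopamf]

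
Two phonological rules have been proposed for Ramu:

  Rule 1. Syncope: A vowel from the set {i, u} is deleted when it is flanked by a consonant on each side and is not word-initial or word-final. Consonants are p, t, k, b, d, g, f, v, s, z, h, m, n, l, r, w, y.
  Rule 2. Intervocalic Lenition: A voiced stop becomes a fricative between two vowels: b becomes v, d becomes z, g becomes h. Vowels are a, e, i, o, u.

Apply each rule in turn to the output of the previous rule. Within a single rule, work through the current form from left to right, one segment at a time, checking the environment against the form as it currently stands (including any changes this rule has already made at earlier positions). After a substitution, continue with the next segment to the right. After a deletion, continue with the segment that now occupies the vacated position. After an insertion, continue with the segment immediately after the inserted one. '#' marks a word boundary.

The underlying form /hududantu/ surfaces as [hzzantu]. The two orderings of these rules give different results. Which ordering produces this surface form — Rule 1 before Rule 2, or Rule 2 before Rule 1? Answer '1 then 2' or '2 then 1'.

Order 1 then 2:
  1 Syncope: [hududantu] → [hddantu]
  2 Intervocalic Lenition: no change — [hddantu]
  result: [hddantu]
Order 2 then 1:
  2 Intervocalic Lenition: [hududantu] → [huzuzantu]
  1 Syncope: [huzuzantu] → [hzzantu]
  result: [hzzantu]

2 then 1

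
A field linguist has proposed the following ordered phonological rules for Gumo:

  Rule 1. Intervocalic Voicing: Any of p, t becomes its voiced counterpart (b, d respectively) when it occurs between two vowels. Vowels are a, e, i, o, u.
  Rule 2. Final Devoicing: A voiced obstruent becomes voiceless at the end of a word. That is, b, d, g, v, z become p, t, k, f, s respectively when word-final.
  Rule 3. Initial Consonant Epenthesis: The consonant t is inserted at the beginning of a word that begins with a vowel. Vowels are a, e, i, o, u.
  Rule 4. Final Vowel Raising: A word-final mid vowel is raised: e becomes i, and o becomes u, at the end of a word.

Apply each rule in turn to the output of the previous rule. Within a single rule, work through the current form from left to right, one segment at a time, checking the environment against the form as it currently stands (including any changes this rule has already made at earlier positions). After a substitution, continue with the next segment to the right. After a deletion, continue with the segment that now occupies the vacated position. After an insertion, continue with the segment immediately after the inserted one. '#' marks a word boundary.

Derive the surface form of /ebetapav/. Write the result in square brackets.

Rule 1 Intervocalic Voicing: [ebetapav] → [ebedabav]
Rule 2 Final Devoicing: [ebedabav] → [ebedabaf]
Rule 3 Initial Consonant Epenthesis: [ebedabaf] → [tebedabaf]
Rule 4 Final Vowel Raising: no change — [tebedabaf]

[tebedabaf]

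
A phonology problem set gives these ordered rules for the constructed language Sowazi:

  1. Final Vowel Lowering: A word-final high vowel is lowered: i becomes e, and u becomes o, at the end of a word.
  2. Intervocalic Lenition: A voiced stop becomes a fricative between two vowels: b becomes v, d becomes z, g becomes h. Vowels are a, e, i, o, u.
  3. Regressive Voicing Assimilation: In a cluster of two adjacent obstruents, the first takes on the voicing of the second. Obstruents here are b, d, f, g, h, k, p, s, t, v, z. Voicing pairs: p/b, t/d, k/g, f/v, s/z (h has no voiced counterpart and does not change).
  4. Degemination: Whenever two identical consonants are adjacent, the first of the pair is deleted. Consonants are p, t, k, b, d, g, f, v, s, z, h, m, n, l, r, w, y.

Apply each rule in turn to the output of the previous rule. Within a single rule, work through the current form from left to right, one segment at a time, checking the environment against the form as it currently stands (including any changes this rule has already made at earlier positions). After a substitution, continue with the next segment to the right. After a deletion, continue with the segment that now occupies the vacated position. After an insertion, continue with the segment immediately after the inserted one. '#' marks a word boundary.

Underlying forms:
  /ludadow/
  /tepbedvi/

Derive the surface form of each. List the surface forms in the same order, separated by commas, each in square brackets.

[luzazow], [tebedve]

/ludadow/:
  1 Final Vowel Lowering: no change — [ludadow]
  2 Intervocalic Lenition: [ludadow] → [luzazow]
  3 Regressive Voicing Assimilation: no change — [luzazow]
  4 Degemination: no change — [luzazow]
/tepbedvi/:
  1 Final Vowel Lowering: [tepbedvi] → [tepbedve]
  2 Intervocalic Lenition: no change — [tepbedve]
  3 Regressive Voicing Assimilation: [tepbedve] → [tebbedve]
  4 Degemination: [tebbedve] → [tebedve]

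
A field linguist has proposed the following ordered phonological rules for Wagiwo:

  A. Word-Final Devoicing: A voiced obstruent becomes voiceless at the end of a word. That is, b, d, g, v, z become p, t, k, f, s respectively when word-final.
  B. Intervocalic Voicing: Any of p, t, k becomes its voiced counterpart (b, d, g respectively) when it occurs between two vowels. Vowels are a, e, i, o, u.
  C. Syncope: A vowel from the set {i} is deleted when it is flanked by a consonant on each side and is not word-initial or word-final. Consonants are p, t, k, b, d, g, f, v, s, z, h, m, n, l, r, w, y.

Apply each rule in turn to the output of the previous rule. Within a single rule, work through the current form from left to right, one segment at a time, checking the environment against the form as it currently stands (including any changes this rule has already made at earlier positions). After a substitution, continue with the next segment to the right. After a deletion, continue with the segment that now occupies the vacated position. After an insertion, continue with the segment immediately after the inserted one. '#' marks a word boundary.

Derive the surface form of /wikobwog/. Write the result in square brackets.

A Word-Final Devoicing: [wikobwog] → [wikobwok]
B Intervocalic Voicing: [wikobwok] → [wigobwok]
C Syncope: [wigobwok] → [wgobwok]

[wgobwok]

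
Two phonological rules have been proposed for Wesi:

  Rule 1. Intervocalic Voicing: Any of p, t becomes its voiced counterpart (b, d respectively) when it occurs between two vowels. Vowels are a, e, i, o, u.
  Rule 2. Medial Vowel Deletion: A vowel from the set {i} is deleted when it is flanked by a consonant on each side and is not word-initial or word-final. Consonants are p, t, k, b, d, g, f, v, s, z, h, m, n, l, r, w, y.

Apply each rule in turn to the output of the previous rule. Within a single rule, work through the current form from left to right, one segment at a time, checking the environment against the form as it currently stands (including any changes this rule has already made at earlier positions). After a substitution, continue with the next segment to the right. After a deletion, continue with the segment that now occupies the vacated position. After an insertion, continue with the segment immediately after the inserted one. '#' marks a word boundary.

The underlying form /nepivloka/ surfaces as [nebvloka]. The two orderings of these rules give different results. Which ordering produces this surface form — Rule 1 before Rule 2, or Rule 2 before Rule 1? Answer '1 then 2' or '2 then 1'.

Order 1 then 2:
  1 Intervocalic Voicing: [nepivloka] → [nebivloka]
  2 Medial Vowel Deletion: [nebivloka] → [nebvloka]
  result: [nebvloka]
Order 2 then 1:
  2 Medial Vowel Deletion: [nepivloka] → [nepvloka]
  1 Intervocalic Voicing: no change — [nepvloka]
  result: [nepvloka]

1 then 2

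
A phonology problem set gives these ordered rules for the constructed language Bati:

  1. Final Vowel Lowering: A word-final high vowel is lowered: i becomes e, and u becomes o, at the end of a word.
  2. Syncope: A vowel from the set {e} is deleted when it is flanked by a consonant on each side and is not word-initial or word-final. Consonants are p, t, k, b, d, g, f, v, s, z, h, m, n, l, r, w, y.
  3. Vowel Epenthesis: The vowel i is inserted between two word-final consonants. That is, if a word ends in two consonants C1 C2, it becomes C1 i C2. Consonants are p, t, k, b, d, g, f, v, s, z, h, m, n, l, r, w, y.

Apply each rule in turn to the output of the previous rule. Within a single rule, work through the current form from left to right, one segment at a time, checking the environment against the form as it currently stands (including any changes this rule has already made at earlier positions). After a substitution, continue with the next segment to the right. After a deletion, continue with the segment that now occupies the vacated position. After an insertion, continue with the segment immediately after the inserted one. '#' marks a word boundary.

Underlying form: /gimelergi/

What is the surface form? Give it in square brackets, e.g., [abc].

1 Final Vowel Lowering: [gimelergi] → [gimelerge]
2 Syncope: [gimelerge] → [gimlrge]
3 Vowel Epenthesis: no change — [gimlrge]

[gimlrge]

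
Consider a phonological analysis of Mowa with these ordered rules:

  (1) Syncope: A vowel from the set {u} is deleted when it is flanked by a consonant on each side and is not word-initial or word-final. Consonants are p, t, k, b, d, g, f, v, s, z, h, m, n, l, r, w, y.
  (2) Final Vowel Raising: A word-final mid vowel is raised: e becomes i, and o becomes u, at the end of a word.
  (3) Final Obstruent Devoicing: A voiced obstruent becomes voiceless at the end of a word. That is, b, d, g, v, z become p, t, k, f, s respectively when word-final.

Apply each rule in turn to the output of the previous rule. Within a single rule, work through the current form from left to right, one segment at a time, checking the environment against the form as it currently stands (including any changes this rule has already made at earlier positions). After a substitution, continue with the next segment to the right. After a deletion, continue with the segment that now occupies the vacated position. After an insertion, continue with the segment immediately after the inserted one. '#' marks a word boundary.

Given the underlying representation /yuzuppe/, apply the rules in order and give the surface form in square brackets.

[yzppi]

(1) Syncope: [yuzuppe] → [yzppe]
(2) Final Vowel Raising: [yzppe] → [yzppi]
(3) Final Obstruent Devoicing: no change — [yzppi]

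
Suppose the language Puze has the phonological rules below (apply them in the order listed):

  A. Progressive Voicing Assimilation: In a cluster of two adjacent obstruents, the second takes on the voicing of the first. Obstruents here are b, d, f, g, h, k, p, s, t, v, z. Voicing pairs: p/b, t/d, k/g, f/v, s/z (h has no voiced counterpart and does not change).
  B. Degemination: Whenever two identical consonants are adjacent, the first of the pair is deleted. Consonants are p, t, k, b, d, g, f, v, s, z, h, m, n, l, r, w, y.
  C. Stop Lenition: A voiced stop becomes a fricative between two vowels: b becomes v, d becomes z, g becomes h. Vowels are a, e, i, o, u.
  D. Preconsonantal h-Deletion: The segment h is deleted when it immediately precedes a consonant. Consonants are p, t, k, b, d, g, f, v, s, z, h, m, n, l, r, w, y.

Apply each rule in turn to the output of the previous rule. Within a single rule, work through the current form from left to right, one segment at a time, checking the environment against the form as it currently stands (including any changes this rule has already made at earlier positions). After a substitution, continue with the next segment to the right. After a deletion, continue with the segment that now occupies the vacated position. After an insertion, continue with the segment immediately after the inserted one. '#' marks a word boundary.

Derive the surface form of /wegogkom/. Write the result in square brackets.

[wehohom]

A Progressive Voicing Assimilation: [wegogkom] → [wegoggom]
B Degemination: [wegoggom] → [wegogom]
C Stop Lenition: [wegogom] → [wehohom]
D Preconsonantal h-Deletion: no change — [wehohom]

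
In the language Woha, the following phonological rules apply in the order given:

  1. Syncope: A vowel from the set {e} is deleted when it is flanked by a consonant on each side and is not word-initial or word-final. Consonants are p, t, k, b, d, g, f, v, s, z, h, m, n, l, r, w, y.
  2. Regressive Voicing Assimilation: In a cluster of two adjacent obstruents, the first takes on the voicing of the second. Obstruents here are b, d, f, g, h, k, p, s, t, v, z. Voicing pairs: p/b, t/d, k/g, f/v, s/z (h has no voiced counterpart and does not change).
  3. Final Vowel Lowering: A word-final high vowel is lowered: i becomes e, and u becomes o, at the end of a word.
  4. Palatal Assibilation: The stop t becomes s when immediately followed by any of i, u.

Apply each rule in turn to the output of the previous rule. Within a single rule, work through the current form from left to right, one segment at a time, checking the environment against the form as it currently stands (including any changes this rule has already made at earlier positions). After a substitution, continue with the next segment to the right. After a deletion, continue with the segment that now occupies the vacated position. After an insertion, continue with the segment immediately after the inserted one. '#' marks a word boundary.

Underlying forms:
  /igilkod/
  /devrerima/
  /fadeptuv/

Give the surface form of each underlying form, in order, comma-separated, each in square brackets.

[igilkod], [dvrrima], [fatpsuv]

/igilkod/:
  1 Syncope: no change — [igilkod]
  2 Regressive Voicing Assimilation: no change — [igilkod]
  3 Final Vowel Lowering: no change — [igilkod]
  4 Palatal Assibilation: no change — [igilkod]
/devrerima/:
  1 Syncope: [devrerima] → [dvrrima]
  2 Regressive Voicing Assimilation: no change — [dvrrima]
  3 Final Vowel Lowering: no change — [dvrrima]
  4 Palatal Assibilation: no change — [dvrrima]
/fadeptuv/:
  1 Syncope: [fadeptuv] → [fadptuv]
  2 Regressive Voicing Assimilation: [fadptuv] → [fatptuv]
  3 Final Vowel Lowering: no change — [fatptuv]
  4 Palatal Assibilation: [fatptuv] → [fatpsuv]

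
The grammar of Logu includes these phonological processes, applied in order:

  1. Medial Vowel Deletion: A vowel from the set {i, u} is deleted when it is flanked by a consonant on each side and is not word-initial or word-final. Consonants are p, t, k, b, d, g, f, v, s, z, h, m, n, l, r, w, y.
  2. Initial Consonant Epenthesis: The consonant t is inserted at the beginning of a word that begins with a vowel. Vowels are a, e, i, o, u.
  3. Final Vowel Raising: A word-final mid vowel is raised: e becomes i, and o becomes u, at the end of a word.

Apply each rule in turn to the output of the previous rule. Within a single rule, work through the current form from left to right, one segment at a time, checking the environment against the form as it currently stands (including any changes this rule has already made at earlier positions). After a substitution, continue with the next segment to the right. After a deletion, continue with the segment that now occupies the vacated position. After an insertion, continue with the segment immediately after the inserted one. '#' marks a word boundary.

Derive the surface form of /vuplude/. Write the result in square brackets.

1 Medial Vowel Deletion: [vuplude] → [vplde]
2 Initial Consonant Epenthesis: no change — [vplde]
3 Final Vowel Raising: [vplde] → [vpldi]

[vpldi]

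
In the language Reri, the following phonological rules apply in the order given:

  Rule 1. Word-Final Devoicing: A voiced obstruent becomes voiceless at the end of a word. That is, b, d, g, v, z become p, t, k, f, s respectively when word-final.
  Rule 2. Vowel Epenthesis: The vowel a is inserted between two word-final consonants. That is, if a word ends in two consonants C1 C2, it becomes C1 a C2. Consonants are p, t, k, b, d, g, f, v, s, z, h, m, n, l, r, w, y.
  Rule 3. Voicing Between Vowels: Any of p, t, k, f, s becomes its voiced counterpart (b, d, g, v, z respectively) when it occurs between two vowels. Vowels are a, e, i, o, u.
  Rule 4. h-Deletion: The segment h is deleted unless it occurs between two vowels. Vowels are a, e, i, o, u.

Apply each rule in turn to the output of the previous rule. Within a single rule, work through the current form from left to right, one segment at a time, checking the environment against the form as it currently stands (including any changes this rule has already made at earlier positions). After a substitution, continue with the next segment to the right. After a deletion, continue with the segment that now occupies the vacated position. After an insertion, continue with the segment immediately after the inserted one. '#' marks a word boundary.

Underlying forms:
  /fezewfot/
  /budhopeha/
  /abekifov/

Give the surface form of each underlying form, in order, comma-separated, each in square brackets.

[fezewfot], [budobeha], [abegivof]

/fezewfot/:
  Rule 1 Word-Final Devoicing: no change — [fezewfot]
  Rule 2 Vowel Epenthesis: no change — [fezewfot]
  Rule 3 Voicing Between Vowels: no change — [fezewfot]
  Rule 4 h-Deletion: no change — [fezewfot]
/budhopeha/:
  Rule 1 Word-Final Devoicing: no change — [budhopeha]
  Rule 2 Vowel Epenthesis: no change — [budhopeha]
  Rule 3 Voicing Between Vowels: [budhopeha] → [budhobeha]
  Rule 4 h-Deletion: [budhobeha] → [budobeha]
/abekifov/:
  Rule 1 Word-Final Devoicing: [abekifov] → [abekifof]
  Rule 2 Vowel Epenthesis: no change — [abekifof]
  Rule 3 Voicing Between Vowels: [abekifof] → [abegivof]
  Rule 4 h-Deletion: no change — [abegivof]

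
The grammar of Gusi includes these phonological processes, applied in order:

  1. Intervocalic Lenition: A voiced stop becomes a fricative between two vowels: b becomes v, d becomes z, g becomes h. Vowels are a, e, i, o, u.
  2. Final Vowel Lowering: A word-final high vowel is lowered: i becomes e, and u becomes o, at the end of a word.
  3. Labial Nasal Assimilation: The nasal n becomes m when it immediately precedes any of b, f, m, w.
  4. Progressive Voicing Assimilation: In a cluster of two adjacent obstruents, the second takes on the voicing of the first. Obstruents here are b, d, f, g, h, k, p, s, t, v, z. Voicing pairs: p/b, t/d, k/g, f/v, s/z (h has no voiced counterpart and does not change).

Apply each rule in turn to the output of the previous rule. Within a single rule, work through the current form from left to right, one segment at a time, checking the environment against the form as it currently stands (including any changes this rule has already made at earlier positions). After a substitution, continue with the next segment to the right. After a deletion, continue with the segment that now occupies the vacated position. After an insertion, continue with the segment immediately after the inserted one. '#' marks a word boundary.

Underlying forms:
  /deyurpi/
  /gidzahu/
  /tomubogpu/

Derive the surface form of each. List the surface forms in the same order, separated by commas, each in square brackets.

[deyurpe], [gidzaho], [tomuvogbo]

/deyurpi/:
  1 Intervocalic Lenition: no change — [deyurpi]
  2 Final Vowel Lowering: [deyurpi] → [deyurpe]
  3 Labial Nasal Assimilation: no change — [deyurpe]
  4 Progressive Voicing Assimilation: no change — [deyurpe]
/gidzahu/:
  1 Intervocalic Lenition: no change — [gidzahu]
  2 Final Vowel Lowering: [gidzahu] → [gidzaho]
  3 Labial Nasal Assimilation: no change — [gidzaho]
  4 Progressive Voicing Assimilation: no change — [gidzaho]
/tomubogpu/:
  1 Intervocalic Lenition: [tomubogpu] → [tomuvogpu]
  2 Final Vowel Lowering: [tomuvogpu] → [tomuvogpo]
  3 Labial Nasal Assimilation: no change — [tomuvogpo]
  4 Progressive Voicing Assimilation: [tomuvogpo] → [tomuvogbo]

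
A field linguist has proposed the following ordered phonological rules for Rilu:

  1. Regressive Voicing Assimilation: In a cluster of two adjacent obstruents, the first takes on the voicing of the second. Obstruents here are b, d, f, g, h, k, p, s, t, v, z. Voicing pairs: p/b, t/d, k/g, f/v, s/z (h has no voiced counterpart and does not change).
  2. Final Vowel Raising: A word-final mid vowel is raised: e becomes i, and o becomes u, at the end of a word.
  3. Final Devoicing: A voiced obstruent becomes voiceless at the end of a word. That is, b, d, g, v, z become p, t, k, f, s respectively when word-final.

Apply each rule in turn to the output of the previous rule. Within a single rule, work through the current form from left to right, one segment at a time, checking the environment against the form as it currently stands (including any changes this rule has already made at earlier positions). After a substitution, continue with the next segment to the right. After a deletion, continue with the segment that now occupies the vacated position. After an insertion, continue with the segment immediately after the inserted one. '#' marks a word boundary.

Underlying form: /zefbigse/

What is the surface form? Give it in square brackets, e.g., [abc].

1 Regressive Voicing Assimilation: [zefbigse] → [zevbikse]
2 Final Vowel Raising: [zevbikse] → [zevbiksi]
3 Final Devoicing: no change — [zevbiksi]

[zevbiksi]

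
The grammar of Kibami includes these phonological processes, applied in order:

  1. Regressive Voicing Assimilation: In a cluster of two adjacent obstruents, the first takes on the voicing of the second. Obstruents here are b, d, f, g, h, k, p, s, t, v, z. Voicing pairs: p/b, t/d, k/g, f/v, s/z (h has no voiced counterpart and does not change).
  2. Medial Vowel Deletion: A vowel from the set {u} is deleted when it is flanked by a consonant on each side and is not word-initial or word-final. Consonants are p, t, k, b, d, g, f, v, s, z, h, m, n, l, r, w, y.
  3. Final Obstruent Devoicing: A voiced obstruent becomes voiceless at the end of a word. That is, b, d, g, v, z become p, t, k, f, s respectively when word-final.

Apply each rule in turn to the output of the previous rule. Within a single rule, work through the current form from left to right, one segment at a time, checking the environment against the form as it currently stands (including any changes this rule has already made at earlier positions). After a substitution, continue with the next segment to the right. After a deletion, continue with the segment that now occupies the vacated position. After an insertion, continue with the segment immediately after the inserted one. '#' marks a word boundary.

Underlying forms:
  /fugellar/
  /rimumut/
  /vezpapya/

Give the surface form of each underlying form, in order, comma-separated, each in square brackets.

[fgellar], [rimmt], [vespapya]

/fugellar/:
  1 Regressive Voicing Assimilation: no change — [fugellar]
  2 Medial Vowel Deletion: [fugellar] → [fgellar]
  3 Final Obstruent Devoicing: no change — [fgellar]
/rimumut/:
  1 Regressive Voicing Assimilation: no change — [rimumut]
  2 Medial Vowel Deletion: [rimumut] → [rimmt]
  3 Final Obstruent Devoicing: no change — [rimmt]
/vezpapya/:
  1 Regressive Voicing Assimilation: [vezpapya] → [vespapya]
  2 Medial Vowel Deletion: no change — [vespapya]
  3 Final Obstruent Devoicing: no change — [vespapya]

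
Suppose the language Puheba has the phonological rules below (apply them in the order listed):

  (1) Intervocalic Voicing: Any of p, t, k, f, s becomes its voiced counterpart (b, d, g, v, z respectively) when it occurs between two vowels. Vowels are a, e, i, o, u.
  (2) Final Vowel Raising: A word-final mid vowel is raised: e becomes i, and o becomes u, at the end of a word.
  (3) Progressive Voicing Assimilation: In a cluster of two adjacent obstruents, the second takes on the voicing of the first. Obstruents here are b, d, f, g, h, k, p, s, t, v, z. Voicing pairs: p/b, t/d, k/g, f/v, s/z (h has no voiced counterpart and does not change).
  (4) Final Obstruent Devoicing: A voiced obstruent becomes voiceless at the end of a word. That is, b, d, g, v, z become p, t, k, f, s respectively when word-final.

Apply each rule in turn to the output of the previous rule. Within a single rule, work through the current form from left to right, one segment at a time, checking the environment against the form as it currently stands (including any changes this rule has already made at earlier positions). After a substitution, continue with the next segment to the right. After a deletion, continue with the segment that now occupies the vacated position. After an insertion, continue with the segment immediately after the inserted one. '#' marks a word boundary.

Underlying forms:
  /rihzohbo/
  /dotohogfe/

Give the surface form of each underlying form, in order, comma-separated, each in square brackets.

/rihzohbo/:
  (1) Intervocalic Voicing: no change — [rihzohbo]
  (2) Final Vowel Raising: [rihzohbo] → [rihzohbu]
  (3) Progressive Voicing Assimilation: [rihzohbu] → [rihsohpu]
  (4) Final Obstruent Devoicing: no change — [rihsohpu]
/dotohogfe/:
  (1) Intervocalic Voicing: [dotohogfe] → [dodohogfe]
  (2) Final Vowel Raising: [dodohogfe] → [dodohogfi]
  (3) Progressive Voicing Assimilation: [dodohogfi] → [dodohogvi]
  (4) Final Obstruent Devoicing: no change — [dodohogvi]

[rihsohpu], [dodohogvi]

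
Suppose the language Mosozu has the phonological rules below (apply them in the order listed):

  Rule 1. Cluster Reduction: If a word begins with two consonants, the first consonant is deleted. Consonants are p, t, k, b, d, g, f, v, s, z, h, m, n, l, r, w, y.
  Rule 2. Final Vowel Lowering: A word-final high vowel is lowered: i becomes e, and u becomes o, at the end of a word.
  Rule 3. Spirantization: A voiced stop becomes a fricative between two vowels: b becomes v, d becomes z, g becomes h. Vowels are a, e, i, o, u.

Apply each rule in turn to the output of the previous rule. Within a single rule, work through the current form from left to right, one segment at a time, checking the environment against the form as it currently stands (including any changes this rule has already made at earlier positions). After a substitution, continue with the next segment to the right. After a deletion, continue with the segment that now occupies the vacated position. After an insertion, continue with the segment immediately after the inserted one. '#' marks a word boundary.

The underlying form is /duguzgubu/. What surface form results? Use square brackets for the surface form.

Rule 1 Cluster Reduction: no change — [duguzgubu]
Rule 2 Final Vowel Lowering: [duguzgubu] → [duguzgubo]
Rule 3 Spirantization: [duguzgubo] → [duhuzguvo]

[duhuzguvo]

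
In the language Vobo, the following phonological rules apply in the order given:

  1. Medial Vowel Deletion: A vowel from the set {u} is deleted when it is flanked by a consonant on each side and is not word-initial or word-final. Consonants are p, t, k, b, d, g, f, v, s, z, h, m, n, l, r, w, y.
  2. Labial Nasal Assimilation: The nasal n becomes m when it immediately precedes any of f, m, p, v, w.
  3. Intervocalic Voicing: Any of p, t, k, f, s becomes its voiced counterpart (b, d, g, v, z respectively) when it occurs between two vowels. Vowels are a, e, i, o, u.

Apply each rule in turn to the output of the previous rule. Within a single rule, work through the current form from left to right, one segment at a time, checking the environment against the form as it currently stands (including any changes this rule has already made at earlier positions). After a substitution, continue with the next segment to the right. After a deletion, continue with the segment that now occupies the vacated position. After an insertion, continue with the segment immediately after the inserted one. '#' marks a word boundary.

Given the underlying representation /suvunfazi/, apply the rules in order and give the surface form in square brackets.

1 Medial Vowel Deletion: [suvunfazi] → [svnfazi]
2 Labial Nasal Assimilation: [svnfazi] → [svmfazi]
3 Intervocalic Voicing: no change — [svmfazi]

[svmfazi]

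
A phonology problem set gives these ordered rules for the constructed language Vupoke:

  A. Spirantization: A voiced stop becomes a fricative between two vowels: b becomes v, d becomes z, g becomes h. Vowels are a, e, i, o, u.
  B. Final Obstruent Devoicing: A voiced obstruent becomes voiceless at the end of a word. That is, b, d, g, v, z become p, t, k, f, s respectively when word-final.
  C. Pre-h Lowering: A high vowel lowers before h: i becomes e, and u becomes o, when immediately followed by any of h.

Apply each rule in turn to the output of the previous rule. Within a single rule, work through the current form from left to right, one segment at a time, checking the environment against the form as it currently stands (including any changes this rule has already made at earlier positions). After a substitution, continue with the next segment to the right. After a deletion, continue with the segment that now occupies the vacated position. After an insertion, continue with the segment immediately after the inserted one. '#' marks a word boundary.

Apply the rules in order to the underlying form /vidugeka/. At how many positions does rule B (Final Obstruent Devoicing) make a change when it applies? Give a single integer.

A Spirantization: [vidugeka] → [vizuheka]
B Final Obstruent Devoicing: no change — [vizuheka]
C Pre-h Lowering: [vizuheka] → [vizoheka]
Rule B changed 0 position(s).

0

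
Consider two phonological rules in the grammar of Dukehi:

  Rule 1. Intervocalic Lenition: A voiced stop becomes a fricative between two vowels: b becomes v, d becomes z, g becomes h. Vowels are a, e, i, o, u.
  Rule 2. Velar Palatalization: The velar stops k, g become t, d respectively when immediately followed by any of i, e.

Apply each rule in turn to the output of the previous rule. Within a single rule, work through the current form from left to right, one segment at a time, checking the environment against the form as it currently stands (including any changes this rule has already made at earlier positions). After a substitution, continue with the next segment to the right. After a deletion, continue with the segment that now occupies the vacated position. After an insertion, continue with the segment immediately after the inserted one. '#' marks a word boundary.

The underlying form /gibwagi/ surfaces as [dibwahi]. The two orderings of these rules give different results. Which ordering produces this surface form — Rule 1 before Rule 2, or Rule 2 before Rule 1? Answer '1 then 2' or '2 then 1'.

Order 1 then 2:
  1 Intervocalic Lenition: [gibwagi] → [gibwahi]
  2 Velar Palatalization: [gibwahi] → [dibwahi]
  result: [dibwahi]
Order 2 then 1:
  2 Velar Palatalization: [gibwagi] → [dibwadi]
  1 Intervocalic Lenition: [dibwadi] → [dibwazi]
  result: [dibwazi]

1 then 2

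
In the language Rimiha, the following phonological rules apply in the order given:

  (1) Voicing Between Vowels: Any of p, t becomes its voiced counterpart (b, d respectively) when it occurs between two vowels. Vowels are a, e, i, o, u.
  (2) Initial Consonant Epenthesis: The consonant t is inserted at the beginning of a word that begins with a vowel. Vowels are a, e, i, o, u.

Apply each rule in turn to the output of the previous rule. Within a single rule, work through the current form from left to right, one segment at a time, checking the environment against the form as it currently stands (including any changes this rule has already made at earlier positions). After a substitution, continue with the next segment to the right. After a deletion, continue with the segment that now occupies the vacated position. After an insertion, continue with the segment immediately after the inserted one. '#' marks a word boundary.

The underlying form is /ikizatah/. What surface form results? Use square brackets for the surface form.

(1) Voicing Between Vowels: [ikizatah] → [ikizadah]
(2) Initial Consonant Epenthesis: [ikizadah] → [tikizadah]

[tikizadah]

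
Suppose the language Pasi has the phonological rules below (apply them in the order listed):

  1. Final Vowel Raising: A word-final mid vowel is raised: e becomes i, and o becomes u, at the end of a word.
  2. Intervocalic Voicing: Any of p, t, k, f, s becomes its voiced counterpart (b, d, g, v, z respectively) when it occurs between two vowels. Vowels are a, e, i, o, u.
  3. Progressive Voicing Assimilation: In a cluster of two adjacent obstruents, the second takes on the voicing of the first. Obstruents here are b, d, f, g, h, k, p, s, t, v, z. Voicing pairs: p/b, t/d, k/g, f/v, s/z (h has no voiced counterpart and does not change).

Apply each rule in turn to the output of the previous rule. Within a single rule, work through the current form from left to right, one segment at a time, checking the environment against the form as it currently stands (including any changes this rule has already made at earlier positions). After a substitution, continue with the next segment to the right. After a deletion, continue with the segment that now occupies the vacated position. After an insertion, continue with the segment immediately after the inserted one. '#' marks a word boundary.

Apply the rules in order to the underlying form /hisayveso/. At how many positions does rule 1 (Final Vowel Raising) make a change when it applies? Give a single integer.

1

1 Final Vowel Raising: [hisayveso] → [hisayvesu]
2 Intervocalic Voicing: [hisayvesu] → [hizayvezu]
3 Progressive Voicing Assimilation: no change — [hizayvezu]
Rule 1 changed 1 position(s).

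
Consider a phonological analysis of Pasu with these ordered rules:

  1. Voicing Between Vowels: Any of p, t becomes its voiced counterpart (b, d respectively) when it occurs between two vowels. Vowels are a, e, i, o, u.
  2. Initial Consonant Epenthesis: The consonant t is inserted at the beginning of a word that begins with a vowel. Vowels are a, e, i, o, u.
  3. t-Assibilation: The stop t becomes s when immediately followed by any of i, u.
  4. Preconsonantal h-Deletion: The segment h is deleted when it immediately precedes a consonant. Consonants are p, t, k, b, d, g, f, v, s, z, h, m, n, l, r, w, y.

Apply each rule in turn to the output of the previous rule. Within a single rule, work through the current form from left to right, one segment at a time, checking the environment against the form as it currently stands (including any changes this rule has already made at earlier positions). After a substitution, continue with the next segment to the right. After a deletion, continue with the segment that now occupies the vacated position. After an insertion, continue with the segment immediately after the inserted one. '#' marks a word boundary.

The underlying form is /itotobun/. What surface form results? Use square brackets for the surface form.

[sidodobun]

1 Voicing Between Vowels: [itotobun] → [idodobun]
2 Initial Consonant Epenthesis: [idodobun] → [tidodobun]
3 t-Assibilation: [tidodobun] → [sidodobun]
4 Preconsonantal h-Deletion: no change — [sidodobun]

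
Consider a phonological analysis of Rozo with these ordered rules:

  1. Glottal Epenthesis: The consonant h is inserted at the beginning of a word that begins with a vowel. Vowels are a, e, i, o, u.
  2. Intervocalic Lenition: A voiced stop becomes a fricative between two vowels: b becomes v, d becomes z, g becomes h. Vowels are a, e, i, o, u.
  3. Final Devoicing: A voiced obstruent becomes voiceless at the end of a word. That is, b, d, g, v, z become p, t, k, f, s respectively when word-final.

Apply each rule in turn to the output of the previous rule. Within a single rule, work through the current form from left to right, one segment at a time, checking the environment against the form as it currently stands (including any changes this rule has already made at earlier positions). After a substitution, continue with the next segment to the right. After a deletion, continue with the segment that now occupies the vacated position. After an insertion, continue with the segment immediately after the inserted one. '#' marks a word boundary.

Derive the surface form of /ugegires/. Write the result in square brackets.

1 Glottal Epenthesis: [ugegires] → [hugegires]
2 Intervocalic Lenition: [hugegires] → [huhehires]
3 Final Devoicing: no change — [huhehires]

[huhehires]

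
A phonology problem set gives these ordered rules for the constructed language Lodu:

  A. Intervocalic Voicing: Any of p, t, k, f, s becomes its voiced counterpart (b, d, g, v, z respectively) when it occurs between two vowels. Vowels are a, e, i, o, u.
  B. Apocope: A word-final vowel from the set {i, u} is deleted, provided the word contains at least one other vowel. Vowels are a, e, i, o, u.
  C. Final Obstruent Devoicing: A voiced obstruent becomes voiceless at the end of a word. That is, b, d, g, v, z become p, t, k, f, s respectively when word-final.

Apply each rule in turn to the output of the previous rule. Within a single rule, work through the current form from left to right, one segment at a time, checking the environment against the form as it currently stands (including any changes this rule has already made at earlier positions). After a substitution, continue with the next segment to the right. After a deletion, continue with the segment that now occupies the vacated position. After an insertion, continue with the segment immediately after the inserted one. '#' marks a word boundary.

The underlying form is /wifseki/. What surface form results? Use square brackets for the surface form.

A Intervocalic Voicing: [wifseki] → [wifsegi]
B Apocope: [wifsegi] → [wifseg]
C Final Obstruent Devoicing: [wifseg] → [wifsek]

[wifsek]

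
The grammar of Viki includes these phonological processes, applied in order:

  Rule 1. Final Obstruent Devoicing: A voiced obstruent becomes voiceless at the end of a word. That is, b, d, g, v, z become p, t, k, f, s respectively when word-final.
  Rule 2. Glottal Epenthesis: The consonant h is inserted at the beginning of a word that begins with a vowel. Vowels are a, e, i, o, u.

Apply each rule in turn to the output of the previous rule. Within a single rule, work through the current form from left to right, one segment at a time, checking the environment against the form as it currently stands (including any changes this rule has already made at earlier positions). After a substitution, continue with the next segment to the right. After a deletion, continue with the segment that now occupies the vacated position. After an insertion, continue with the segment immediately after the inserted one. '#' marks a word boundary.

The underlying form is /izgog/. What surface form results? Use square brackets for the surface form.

Rule 1 Final Obstruent Devoicing: [izgog] → [izgok]
Rule 2 Glottal Epenthesis: [izgok] → [hizgok]

[hizgok]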